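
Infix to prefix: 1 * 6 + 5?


left-to-right (same/higher precedence on left): tree is (+ (* 1 6) 5)
Prefix: + * 1 6 5


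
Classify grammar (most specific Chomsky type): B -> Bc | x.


Left-linear: every RHS is a terminal or one nonterminal followed by a terminal
Classification: Type 3 (Regular)


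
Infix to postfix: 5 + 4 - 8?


Left to right (same or higher precedence on left)
Postfix: 5 4 + 8 -


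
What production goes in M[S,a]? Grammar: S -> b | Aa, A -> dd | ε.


For [S, a]: 'a' ∈ FIRST(Aa)
Entry: S -> Aa


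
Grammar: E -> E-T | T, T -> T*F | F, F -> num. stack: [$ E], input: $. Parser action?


start symbol E on stack, input exhausted
Action: accept


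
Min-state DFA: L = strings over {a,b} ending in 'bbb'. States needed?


Track the longest suffix of input matching a prefix of 'bbb': 4 classes (prefixes of length 0..3)
Minimal DFA: 4 states


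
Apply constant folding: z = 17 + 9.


17 + 9 = 26 at compile time
Optimized: z = 26


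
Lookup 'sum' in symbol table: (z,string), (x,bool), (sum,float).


Lookup 'sum' → type float


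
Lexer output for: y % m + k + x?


Scan left to right, longest-match per lexeme
Tokens: ID(y), OP(%), ID(m), OP(+), ID(k), OP(+), ID(x)


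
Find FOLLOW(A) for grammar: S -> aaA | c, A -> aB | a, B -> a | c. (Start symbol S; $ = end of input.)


$ ∈ FOLLOW(S). For each A -> αBβ: add FIRST(β)\{ε} to FOLLOW(B); if β nullable, add FOLLOW(A).
FOLLOW(A) = {$}


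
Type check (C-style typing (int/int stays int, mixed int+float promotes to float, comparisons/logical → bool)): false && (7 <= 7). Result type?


Operand types: bool && bool
Rule: logical operators take bool operands and yield bool
Result type: bool


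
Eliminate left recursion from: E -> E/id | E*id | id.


Left-recursive alternatives: E/id, E*id; non-recursive: id
Introduce E': E -> idE', E' -> /idE' | *idE' | ε


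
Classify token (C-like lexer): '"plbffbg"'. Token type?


Pattern: double-quoted sequence
Type: STRING_LITERAL


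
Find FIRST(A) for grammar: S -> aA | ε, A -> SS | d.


Per alternative of A: FIRST(SS) = {a, ε}; FIRST(d) = {d}
FIRST(A) = {a, d, ε}


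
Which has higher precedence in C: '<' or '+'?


'+' is additive (level 9); '<' is relational (level 7)
Higher level binds tighter
'+' has higher precedence than '<'


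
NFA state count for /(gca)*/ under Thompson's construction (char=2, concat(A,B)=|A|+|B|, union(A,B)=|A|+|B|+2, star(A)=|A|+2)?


Syntax tree has 3 char leaf(s), 0 union(s), 1 star(s)
chars contribute 3×2 = 6; each union adds +2; each star adds +2
Total: 6 + 0 + 2 = 8 states


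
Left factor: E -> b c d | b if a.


Common prefix: 'b'
Factored: E -> b E', E' -> c d | if a


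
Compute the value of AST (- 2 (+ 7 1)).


Evaluate inner: (+ 7 1) = 8
Evaluate root: (- 2 8) = -6
Result: -6


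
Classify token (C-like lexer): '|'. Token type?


Pattern: operator symbol
Type: OPERATOR


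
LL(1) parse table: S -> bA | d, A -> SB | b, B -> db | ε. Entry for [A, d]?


For [A, d]: 'd' ∈ FIRST(SB)
Entry: A -> SB


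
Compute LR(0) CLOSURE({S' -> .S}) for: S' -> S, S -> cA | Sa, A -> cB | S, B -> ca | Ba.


Start: S' -> .S
For each item with dot before a nonterminal B, add B -> .γ for every B-production
Closure: [S' -> .S, S -> .cA, S -> .Sa]


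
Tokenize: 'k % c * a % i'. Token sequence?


Scan left to right, longest-match per lexeme
Tokens: ID(k), OP(%), ID(c), OP(*), ID(a), OP(%), ID(i)


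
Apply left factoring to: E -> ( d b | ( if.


Common prefix: '('
Factored: E -> ( E', E' -> d b | if


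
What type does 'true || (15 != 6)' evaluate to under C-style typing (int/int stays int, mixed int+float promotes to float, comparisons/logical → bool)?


Operand types: bool || bool
Rule: logical operators take bool operands and yield bool
Result type: bool


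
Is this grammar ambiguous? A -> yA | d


right-linear, alternatives start with distinct terminals 'y' vs 'd': unique leftmost derivation
Unambiguous


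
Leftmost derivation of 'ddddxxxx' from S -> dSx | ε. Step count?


Derivation: S => dSx => ddSxx => dddSxxx => ddddSxxxx => ddddxxxx
Steps: 5


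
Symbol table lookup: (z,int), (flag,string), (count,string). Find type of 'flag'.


Lookup 'flag' → type string


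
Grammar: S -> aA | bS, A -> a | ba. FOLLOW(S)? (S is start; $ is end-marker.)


$ ∈ FOLLOW(S). For each A -> αBβ: add FIRST(β)\{ε} to FOLLOW(B); if β nullable, add FOLLOW(A).
FOLLOW(S) = {$}


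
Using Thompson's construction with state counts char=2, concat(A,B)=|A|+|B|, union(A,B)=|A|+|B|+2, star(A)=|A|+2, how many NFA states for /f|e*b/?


Syntax tree has 3 char leaf(s), 1 union(s), 1 star(s)
chars contribute 3×2 = 6; each union adds +2; each star adds +2
Total: 6 + 2 + 2 = 10 states


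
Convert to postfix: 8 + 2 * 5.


* has higher precedence, evaluate 2*5 first
Postfix: 8 2 5 * +


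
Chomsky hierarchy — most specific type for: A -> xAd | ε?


Single nonterminal LHS, but x^n d^n is not regular
Classification: Type 2 (Context-Free)


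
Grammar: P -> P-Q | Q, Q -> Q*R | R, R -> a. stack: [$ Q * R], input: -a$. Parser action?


handle 'Q*R' on top
Action: reduce (Q -> Q*R)


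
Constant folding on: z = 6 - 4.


6 - 4 = 2 at compile time
Optimized: z = 2


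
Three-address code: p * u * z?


Break into single-operator statements:
t1 = p * u
t2 = t1 * z


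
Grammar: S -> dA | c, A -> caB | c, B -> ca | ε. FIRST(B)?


Per alternative of B: FIRST(ca) = {c}; FIRST(ε) = {ε}
FIRST(B) = {c, ε}


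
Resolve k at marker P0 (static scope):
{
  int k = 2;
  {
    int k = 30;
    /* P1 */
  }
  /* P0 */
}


k declared in the same block as P0
k = 2


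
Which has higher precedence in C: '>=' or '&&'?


'>=' is relational (level 7); '&&' is logical AND (level 2)
Higher level binds tighter
'>=' has higher precedence than '&&'


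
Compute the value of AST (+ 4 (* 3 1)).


Evaluate inner: (* 3 1) = 3
Evaluate root: (+ 4 3) = 7
Result: 7


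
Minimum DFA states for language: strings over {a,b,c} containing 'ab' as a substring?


KMP-style automaton: 2 progress states + 1 absorbing accept = 3
Minimal DFA: 3 states


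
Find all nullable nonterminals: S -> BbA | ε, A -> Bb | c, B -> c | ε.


A nonterminal is nullable iff some alternative derives ε (directly, or every symbol in it is nullable)
Nullable: {B, S}


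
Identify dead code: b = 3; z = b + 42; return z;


b is read by z's definition; z is returned
No dead code


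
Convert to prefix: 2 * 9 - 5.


left-to-right (same/higher precedence on left): tree is (- (* 2 9) 5)
Prefix: - * 2 9 5


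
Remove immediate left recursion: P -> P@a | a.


Left-recursive alternatives: P@a; non-recursive: a
Introduce P': P -> aP', P' -> @aP' | ε


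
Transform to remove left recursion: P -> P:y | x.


Left-recursive alternatives: P:y; non-recursive: x
Introduce P': P -> xP', P' -> :yP' | ε


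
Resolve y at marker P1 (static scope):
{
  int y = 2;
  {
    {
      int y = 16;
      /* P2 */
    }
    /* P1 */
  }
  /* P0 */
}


P1's block does not declare y; resolves to the enclosing declaration at depth 0
y = 2


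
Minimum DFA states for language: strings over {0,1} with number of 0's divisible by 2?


Track (count of 0) mod 2: states 0..1, accept at 0
Minimal DFA: 2 states


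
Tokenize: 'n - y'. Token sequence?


Scan left to right, longest-match per lexeme
Tokens: ID(n), OP(-), ID(y)


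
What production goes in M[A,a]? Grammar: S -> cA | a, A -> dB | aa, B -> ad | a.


For [A, a]: 'a' ∈ FIRST(aa)
Entry: A -> aa


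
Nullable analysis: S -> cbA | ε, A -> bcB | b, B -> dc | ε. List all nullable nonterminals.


A nonterminal is nullable iff some alternative derives ε (directly, or every symbol in it is nullable)
Nullable: {B, S}


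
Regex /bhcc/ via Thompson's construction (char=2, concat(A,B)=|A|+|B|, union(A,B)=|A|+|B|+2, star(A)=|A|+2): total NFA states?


Syntax tree has 4 char leaf(s), 0 union(s), 0 star(s)
chars contribute 4×2 = 8; each union adds +2; each star adds +2
Total: 8 + 0 + 0 = 8 states


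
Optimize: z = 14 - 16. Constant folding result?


14 - 16 = -2 at compile time
Optimized: z = -2


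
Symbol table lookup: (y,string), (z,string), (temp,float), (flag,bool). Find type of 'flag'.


Lookup 'flag' → type bool


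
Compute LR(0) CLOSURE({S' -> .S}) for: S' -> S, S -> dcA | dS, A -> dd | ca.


Start: S' -> .S
For each item with dot before a nonterminal B, add B -> .γ for every B-production
Closure: [S' -> .S, S -> .dcA, S -> .dS]


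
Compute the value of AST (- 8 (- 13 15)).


Evaluate inner: (- 13 15) = -2
Evaluate root: (- 8 -2) = 10
Result: 10


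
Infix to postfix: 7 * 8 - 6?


Left to right (same or higher precedence on left)
Postfix: 7 8 * 6 -


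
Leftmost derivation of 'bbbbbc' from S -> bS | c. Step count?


Derivation: S => bS => bbS => bbbS => bbbbS => bbbbbS => bbbbbc
Steps: 6


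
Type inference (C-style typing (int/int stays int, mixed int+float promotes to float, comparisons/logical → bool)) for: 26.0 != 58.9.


Operand types: float != float
Rule: comparison yields bool
Result type: bool


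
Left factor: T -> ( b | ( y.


Common prefix: '('
Factored: T -> ( T', T' -> b | y


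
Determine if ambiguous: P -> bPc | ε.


balanced b^n…c^n: each string has a unique parse
Unambiguous


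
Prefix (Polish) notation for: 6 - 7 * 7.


'*' binds tighter: tree is (- 6 (* 7 7))
Prefix: - 6 * 7 7


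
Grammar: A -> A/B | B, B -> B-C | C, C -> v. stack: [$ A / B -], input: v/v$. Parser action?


no handle; shift 'v'
Action: shift


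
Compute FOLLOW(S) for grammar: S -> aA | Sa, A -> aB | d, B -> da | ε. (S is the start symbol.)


$ ∈ FOLLOW(S). For each A -> αBβ: add FIRST(β)\{ε} to FOLLOW(B); if β nullable, add FOLLOW(A).
FOLLOW(S) = {$, a}


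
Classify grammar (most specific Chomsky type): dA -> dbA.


LHS has context (more than one symbol) and |LHS| ≤ |RHS|
Classification: Type 1 (Context-Sensitive)


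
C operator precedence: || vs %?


'%' is multiplicative (level 10); '||' is logical OR (level 1)
Higher level binds tighter
'%' has higher precedence than '||'


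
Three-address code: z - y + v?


Break into single-operator statements:
t1 = z - y
t2 = t1 + v


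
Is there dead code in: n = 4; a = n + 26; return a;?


n is read by a's definition; a is returned
No dead code


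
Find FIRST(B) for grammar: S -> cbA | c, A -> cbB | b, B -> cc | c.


Per alternative of B: FIRST(cc) = {c}; FIRST(c) = {c}
FIRST(B) = {c}


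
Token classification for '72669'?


Pattern: digits only
Type: INTEGER_LITERAL


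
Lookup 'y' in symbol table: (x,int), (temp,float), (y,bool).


Lookup 'y' → type bool


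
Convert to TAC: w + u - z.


Break into single-operator statements:
t1 = w + u
t2 = t1 - z


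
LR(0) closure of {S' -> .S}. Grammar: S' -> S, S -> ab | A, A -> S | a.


Start: S' -> .S
For each item with dot before a nonterminal B, add B -> .γ for every B-production
Closure: [S' -> .S, S -> .ab, S -> .A, A -> .S, A -> .a]


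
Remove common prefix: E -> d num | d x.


Common prefix: 'd'
Factored: E -> d E', E' -> num | x


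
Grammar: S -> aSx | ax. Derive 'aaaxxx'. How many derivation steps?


Derivation: S => aSx => aaSxx => aaaxxx
Steps: 3


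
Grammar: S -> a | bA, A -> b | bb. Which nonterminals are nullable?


A nonterminal is nullable iff some alternative derives ε (directly, or every symbol in it is nullable)
Nullable: {}


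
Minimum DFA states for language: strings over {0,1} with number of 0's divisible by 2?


Track (count of 0) mod 2: states 0..1, accept at 0
Minimal DFA: 2 states


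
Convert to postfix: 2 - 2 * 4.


* has higher precedence, evaluate 2*4 first
Postfix: 2 2 4 * -


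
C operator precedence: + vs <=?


'+' is additive (level 9); '<=' is relational (level 7)
Higher level binds tighter
'+' has higher precedence than '<='


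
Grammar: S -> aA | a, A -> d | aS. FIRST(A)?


Per alternative of A: FIRST(d) = {d}; FIRST(aS) = {a}
FIRST(A) = {a, d}


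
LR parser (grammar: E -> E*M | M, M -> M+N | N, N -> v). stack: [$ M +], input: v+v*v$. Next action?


no handle; shift 'v'
Action: shift


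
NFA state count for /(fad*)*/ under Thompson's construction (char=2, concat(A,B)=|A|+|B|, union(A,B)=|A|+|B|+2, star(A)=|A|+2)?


Syntax tree has 3 char leaf(s), 0 union(s), 2 star(s)
chars contribute 3×2 = 6; each union adds +2; each star adds +2
Total: 6 + 0 + 4 = 10 states


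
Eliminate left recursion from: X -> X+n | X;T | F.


Left-recursive alternatives: X+n, X;T; non-recursive: F
Introduce X': X -> FX', X' -> +nX' | ;TX' | ε


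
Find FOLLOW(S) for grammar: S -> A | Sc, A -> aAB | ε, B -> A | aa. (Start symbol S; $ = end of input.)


$ ∈ FOLLOW(S). For each A -> αBβ: add FIRST(β)\{ε} to FOLLOW(B); if β nullable, add FOLLOW(A).
FOLLOW(S) = {$, c}


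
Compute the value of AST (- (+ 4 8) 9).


Evaluate inner: (+ 4 8) = 12
Evaluate root: (- 12 9) = 3
Result: 3


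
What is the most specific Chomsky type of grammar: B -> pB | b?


Right-linear: every RHS is a terminal or a terminal followed by one nonterminal
Classification: Type 3 (Regular)


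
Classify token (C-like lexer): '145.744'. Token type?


Pattern: digits with a decimal point
Type: FLOAT_LITERAL


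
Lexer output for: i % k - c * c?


Scan left to right, longest-match per lexeme
Tokens: ID(i), OP(%), ID(k), OP(-), ID(c), OP(*), ID(c)


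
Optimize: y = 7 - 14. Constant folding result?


7 - 14 = -7 at compile time
Optimized: y = -7


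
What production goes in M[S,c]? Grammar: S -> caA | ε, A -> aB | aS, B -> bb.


For [S, c]: 'c' ∈ FIRST(caA)
Entry: S -> caA


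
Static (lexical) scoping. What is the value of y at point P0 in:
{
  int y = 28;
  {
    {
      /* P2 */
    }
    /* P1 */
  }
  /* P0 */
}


y declared in the same block as P0
y = 28


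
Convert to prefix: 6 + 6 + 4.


left-to-right (same/higher precedence on left): tree is (+ (+ 6 6) 4)
Prefix: + + 6 6 4


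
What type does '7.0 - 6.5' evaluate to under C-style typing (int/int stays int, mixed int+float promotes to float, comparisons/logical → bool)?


Operand types: float - float
Rule: mixed int/float promotes to float; int/int stays int
Result type: float


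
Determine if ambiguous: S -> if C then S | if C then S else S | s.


dangling else: 'if C then if C then s else s' parses two ways
Ambiguous


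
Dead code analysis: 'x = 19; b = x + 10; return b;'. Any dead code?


x is read by b's definition; b is returned
No dead code


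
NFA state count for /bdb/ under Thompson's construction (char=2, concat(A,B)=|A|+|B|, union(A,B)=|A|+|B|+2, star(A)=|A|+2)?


Syntax tree has 3 char leaf(s), 0 union(s), 0 star(s)
chars contribute 3×2 = 6; each union adds +2; each star adds +2
Total: 6 + 0 + 0 = 6 states


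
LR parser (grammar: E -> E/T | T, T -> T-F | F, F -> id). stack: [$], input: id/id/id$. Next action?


no handle on stack; shift 'id'
Action: shift


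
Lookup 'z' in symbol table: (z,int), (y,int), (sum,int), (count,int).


Lookup 'z' → type int


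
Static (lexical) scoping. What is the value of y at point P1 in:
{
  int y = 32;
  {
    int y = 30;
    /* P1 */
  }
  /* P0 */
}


y declared in the same block as P1
y = 30


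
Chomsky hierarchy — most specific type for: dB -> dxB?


LHS has context (more than one symbol) and |LHS| ≤ |RHS|
Classification: Type 1 (Context-Sensitive)


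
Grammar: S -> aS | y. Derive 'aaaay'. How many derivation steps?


Derivation: S => aS => aaS => aaaS => aaaaS => aaaay
Steps: 5


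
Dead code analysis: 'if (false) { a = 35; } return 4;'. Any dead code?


condition is constant false, so the whole block is unreachable
Dead: 'if (false) { a = 35; }'


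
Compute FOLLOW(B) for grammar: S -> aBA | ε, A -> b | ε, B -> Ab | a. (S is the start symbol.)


$ ∈ FOLLOW(S). For each A -> αBβ: add FIRST(β)\{ε} to FOLLOW(B); if β nullable, add FOLLOW(A).
FOLLOW(B) = {$, b}


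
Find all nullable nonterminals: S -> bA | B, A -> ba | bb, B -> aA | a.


A nonterminal is nullable iff some alternative derives ε (directly, or every symbol in it is nullable)
Nullable: {}


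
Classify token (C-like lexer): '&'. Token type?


Pattern: operator symbol
Type: OPERATOR


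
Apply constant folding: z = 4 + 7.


4 + 7 = 11 at compile time
Optimized: z = 11


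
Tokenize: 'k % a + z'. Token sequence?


Scan left to right, longest-match per lexeme
Tokens: ID(k), OP(%), ID(a), OP(+), ID(z)


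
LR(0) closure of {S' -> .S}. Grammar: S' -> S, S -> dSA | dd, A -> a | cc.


Start: S' -> .S
For each item with dot before a nonterminal B, add B -> .γ for every B-production
Closure: [S' -> .S, S -> .dSA, S -> .dd]


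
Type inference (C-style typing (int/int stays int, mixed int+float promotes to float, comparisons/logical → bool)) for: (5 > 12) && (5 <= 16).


Operand types: bool && bool
Rule: logical operators take bool operands and yield bool
Result type: bool


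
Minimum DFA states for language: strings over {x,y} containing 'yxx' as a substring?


KMP-style automaton: 3 progress states + 1 absorbing accept = 4
Minimal DFA: 4 states


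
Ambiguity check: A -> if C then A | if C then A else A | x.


dangling else: 'if C then if C then x else x' parses two ways
Ambiguous


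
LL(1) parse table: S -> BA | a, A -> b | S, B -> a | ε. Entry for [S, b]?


For [S, b]: 'b' ∈ FIRST(BA)
Entry: S -> BA


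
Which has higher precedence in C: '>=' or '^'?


'>=' is relational (level 7); '^' is bitwise XOR (level 4)
Higher level binds tighter
'>=' has higher precedence than '^'


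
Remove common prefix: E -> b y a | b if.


Common prefix: 'b'
Factored: E -> b E', E' -> y a | if


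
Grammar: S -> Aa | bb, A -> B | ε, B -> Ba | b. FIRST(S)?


Per alternative of S: FIRST(Aa) = {a, b}; FIRST(bb) = {b}
FIRST(S) = {a, b}


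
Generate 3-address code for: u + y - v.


Break into single-operator statements:
t1 = u + y
t2 = t1 - v


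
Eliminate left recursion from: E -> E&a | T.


Left-recursive alternatives: E&a; non-recursive: T
Introduce E': E -> TE', E' -> &aE' | ε


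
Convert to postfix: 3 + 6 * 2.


* has higher precedence, evaluate 6*2 first
Postfix: 3 6 2 * +


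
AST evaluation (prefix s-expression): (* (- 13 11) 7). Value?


Evaluate inner: (- 13 11) = 2
Evaluate root: (* 2 7) = 14
Result: 14


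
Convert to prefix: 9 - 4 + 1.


left-to-right (same/higher precedence on left): tree is (+ (- 9 4) 1)
Prefix: + - 9 4 1


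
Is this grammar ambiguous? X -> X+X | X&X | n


'n+n&n' has two parse trees (no precedence encoded between + and &)
Ambiguous


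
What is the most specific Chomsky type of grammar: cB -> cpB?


LHS has context (more than one symbol) and |LHS| ≤ |RHS|
Classification: Type 1 (Context-Sensitive)


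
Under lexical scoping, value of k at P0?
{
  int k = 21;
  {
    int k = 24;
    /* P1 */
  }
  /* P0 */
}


k declared in the same block as P0
k = 21


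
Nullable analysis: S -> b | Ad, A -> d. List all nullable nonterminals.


A nonterminal is nullable iff some alternative derives ε (directly, or every symbol in it is nullable)
Nullable: {}


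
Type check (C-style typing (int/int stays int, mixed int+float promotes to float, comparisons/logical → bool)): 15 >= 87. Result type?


Operand types: int >= int
Rule: comparison yields bool
Result type: bool


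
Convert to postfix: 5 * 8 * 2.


Left to right (same or higher precedence on left)
Postfix: 5 8 * 2 *


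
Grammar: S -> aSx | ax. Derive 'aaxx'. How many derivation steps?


Derivation: S => aSx => aaxx
Steps: 2


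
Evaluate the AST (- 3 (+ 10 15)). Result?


Evaluate inner: (+ 10 15) = 25
Evaluate root: (- 3 25) = -22
Result: -22


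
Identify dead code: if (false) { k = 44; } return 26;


condition is constant false, so the whole block is unreachable
Dead: 'if (false) { k = 44; }'


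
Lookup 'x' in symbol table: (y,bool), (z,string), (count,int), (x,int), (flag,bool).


Lookup 'x' → type int


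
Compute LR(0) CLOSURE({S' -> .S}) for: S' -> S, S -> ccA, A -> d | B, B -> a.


Start: S' -> .S
For each item with dot before a nonterminal B, add B -> .γ for every B-production
Closure: [S' -> .S, S -> .ccA]


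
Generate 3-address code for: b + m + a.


Break into single-operator statements:
t1 = b + m
t2 = t1 + a


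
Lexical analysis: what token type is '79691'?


Pattern: digits only
Type: INTEGER_LITERAL


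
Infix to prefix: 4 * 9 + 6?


left-to-right (same/higher precedence on left): tree is (+ (* 4 9) 6)
Prefix: + * 4 9 6


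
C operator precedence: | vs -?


'-' is additive (level 9); '|' is bitwise OR (level 3)
Higher level binds tighter
'-' has higher precedence than '|'


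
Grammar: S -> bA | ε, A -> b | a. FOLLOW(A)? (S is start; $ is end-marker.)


$ ∈ FOLLOW(S). For each A -> αBβ: add FIRST(β)\{ε} to FOLLOW(B); if β nullable, add FOLLOW(A).
FOLLOW(A) = {$}


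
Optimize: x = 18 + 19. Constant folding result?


18 + 19 = 37 at compile time
Optimized: x = 37


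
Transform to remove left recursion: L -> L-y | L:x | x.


Left-recursive alternatives: L-y, L:x; non-recursive: x
Introduce L': L -> xL', L' -> -yL' | :xL' | ε


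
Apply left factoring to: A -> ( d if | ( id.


Common prefix: '('
Factored: A -> ( A', A' -> d if | id


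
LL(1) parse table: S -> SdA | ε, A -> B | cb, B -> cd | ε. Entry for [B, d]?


For [B, d]: ε is nullable and 'd' ∈ FOLLOW(B)
Entry: B -> ε


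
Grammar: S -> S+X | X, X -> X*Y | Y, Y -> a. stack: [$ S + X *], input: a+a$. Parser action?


no handle; shift 'a'
Action: shift


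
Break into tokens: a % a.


Scan left to right, longest-match per lexeme
Tokens: ID(a), OP(%), ID(a)


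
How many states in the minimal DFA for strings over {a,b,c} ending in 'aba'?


Track the longest suffix of input matching a prefix of 'aba': 4 classes (prefixes of length 0..3)
Minimal DFA: 4 states


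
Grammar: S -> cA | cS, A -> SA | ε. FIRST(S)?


Per alternative of S: FIRST(cA) = {c}; FIRST(cS) = {c}
FIRST(S) = {c}


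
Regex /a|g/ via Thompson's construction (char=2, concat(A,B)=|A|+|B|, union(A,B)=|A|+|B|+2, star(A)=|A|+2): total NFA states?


Syntax tree has 2 char leaf(s), 1 union(s), 0 star(s)
chars contribute 2×2 = 4; each union adds +2; each star adds +2
Total: 4 + 2 + 0 = 6 states


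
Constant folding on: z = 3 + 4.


3 + 4 = 7 at compile time
Optimized: z = 7


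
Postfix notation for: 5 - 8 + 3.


Left to right (same or higher precedence on left)
Postfix: 5 8 - 3 +


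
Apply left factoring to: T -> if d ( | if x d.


Common prefix: 'if'
Factored: T -> if T', T' -> d ( | x d


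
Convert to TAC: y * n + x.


Break into single-operator statements:
t1 = y * n
t2 = t1 + x


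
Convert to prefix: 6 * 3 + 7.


left-to-right (same/higher precedence on left): tree is (+ (* 6 3) 7)
Prefix: + * 6 3 7


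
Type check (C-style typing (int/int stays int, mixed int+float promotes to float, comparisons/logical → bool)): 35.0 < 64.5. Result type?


Operand types: float < float
Rule: comparison yields bool
Result type: bool


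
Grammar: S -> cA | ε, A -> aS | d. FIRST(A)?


Per alternative of A: FIRST(aS) = {a}; FIRST(d) = {d}
FIRST(A) = {a, d}


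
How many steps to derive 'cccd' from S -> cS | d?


Derivation: S => cS => ccS => cccS => cccd
Steps: 4


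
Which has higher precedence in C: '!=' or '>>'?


'>>' is shift (level 8); '!=' is equality (level 6)
Higher level binds tighter
'>>' has higher precedence than '!='


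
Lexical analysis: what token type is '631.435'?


Pattern: digits with a decimal point
Type: FLOAT_LITERAL


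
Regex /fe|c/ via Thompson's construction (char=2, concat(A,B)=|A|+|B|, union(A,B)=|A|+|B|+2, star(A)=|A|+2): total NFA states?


Syntax tree has 3 char leaf(s), 1 union(s), 0 star(s)
chars contribute 3×2 = 6; each union adds +2; each star adds +2
Total: 6 + 2 + 0 = 8 states


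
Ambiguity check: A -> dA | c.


right-linear, alternatives start with distinct terminals 'd' vs 'c': unique leftmost derivation
Unambiguous


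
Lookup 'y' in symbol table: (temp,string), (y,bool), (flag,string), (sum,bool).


Lookup 'y' → type bool


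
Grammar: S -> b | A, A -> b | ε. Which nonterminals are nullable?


A nonterminal is nullable iff some alternative derives ε (directly, or every symbol in it is nullable)
Nullable: {A, S}


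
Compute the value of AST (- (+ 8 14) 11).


Evaluate inner: (+ 8 14) = 22
Evaluate root: (- 22 11) = 11
Result: 11


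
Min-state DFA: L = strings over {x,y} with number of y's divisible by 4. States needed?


Track (count of y) mod 4: states 0..3, accept at 0
Minimal DFA: 4 states


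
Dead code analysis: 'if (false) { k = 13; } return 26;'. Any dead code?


condition is constant false, so the whole block is unreachable
Dead: 'if (false) { k = 13; }'


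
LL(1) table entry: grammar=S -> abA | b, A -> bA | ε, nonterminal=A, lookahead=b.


For [A, b]: 'b' ∈ FIRST(bA)
Entry: A -> bA


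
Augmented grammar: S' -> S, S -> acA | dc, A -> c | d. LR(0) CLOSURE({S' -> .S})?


Start: S' -> .S
For each item with dot before a nonterminal B, add B -> .γ for every B-production
Closure: [S' -> .S, S -> .acA, S -> .dc]


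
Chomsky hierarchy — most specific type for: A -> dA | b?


Right-linear: every RHS is a terminal or a terminal followed by one nonterminal
Classification: Type 3 (Regular)


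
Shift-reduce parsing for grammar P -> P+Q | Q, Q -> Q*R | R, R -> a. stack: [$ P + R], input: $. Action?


'R' (not preceded by Q*) is the handle for Q -> R
Action: reduce (Q -> R)


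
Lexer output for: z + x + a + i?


Scan left to right, longest-match per lexeme
Tokens: ID(z), OP(+), ID(x), OP(+), ID(a), OP(+), ID(i)


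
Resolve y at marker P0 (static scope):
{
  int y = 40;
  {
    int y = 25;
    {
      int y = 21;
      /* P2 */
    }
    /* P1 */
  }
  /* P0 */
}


y declared in the same block as P0
y = 40


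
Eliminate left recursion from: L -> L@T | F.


Left-recursive alternatives: L@T; non-recursive: F
Introduce L': L -> FL', L' -> @TL' | ε


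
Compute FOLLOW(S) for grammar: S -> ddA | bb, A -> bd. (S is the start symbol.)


$ ∈ FOLLOW(S). For each A -> αBβ: add FIRST(β)\{ε} to FOLLOW(B); if β nullable, add FOLLOW(A).
FOLLOW(S) = {$}


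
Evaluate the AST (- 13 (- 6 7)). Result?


Evaluate inner: (- 6 7) = -1
Evaluate root: (- 13 -1) = 14
Result: 14


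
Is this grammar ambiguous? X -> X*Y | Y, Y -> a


precedence layered via separate nonterminal Y: deterministic
Unambiguous


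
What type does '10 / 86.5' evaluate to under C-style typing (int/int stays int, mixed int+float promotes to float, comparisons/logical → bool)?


Operand types: int / float
Rule: mixed int/float promotes to float; int/int stays int
Result type: float


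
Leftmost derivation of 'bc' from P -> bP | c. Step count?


Derivation: P => bP => bc
Steps: 2


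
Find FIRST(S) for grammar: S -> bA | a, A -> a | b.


Per alternative of S: FIRST(bA) = {b}; FIRST(a) = {a}
FIRST(S) = {a, b}


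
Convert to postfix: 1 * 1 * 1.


Left to right (same or higher precedence on left)
Postfix: 1 1 * 1 *


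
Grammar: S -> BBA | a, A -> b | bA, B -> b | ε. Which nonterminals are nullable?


A nonterminal is nullable iff some alternative derives ε (directly, or every symbol in it is nullable)
Nullable: {B}


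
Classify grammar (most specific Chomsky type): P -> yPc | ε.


Single nonterminal LHS, but y^n c^n is not regular
Classification: Type 2 (Context-Free)


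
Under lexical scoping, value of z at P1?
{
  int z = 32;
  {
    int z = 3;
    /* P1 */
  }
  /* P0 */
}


z declared in the same block as P1
z = 3


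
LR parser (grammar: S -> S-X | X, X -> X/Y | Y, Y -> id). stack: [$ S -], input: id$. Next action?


no handle ('S-' is not any RHS); shift 'id'
Action: shift


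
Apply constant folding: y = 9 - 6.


9 - 6 = 3 at compile time
Optimized: y = 3


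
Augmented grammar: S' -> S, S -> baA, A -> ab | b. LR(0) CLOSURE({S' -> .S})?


Start: S' -> .S
For each item with dot before a nonterminal B, add B -> .γ for every B-production
Closure: [S' -> .S, S -> .baA]


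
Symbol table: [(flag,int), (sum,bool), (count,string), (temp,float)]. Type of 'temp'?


Lookup 'temp' → type float


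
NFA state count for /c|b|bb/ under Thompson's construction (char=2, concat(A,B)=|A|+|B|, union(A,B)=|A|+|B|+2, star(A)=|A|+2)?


Syntax tree has 4 char leaf(s), 2 union(s), 0 star(s)
chars contribute 4×2 = 8; each union adds +2; each star adds +2
Total: 8 + 4 + 0 = 12 states


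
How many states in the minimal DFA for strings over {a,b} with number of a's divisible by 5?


Track (count of a) mod 5: states 0..4, accept at 0
Minimal DFA: 5 states


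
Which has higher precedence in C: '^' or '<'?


'<' is relational (level 7); '^' is bitwise XOR (level 4)
Higher level binds tighter
'<' has higher precedence than '^'


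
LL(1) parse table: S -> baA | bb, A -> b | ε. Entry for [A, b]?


For [A, b]: 'b' ∈ FIRST(b)
Entry: A -> b


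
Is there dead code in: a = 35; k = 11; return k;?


a is assigned but never read
Dead: 'a = 35'


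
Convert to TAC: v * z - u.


Break into single-operator statements:
t1 = v * z
t2 = t1 - u


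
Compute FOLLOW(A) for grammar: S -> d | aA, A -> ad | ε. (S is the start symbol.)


$ ∈ FOLLOW(S). For each A -> αBβ: add FIRST(β)\{ε} to FOLLOW(B); if β nullable, add FOLLOW(A).
FOLLOW(A) = {$}


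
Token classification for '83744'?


Pattern: digits only
Type: INTEGER_LITERAL


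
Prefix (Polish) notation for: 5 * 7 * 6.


left-to-right (same/higher precedence on left): tree is (* (* 5 7) 6)
Prefix: * * 5 7 6


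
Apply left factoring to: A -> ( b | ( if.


Common prefix: '('
Factored: A -> ( A', A' -> b | if


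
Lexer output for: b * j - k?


Scan left to right, longest-match per lexeme
Tokens: ID(b), OP(*), ID(j), OP(-), ID(k)


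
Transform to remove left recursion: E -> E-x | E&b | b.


Left-recursive alternatives: E-x, E&b; non-recursive: b
Introduce E': E -> bE', E' -> -xE' | &bE' | ε


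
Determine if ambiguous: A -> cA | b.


right-linear, alternatives start with distinct terminals 'c' vs 'b': unique leftmost derivation
Unambiguous


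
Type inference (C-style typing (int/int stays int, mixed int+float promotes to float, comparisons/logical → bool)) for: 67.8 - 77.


Operand types: float - int
Rule: mixed int/float promotes to float; int/int stays int
Result type: float


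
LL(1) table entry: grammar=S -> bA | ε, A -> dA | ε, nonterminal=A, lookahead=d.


For [A, d]: 'd' ∈ FIRST(dA)
Entry: A -> dA


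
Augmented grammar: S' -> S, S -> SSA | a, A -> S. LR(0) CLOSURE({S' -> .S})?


Start: S' -> .S
For each item with dot before a nonterminal B, add B -> .γ for every B-production
Closure: [S' -> .S, S -> .SSA, S -> .a]


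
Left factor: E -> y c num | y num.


Common prefix: 'y'
Factored: E -> y E', E' -> c num | num


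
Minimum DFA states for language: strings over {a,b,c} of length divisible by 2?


Track length mod 2: states 0..1, accept at 0
Minimal DFA: 2 states


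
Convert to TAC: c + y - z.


Break into single-operator statements:
t1 = c + y
t2 = t1 - z


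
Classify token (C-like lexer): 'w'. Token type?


Pattern: letter/underscore followed by alphanumerics, not a keyword
Type: IDENTIFIER


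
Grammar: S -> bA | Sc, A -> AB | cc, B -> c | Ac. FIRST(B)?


Per alternative of B: FIRST(c) = {c}; FIRST(Ac) = {c}
FIRST(B) = {c}


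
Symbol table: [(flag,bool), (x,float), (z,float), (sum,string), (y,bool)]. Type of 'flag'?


Lookup 'flag' → type bool


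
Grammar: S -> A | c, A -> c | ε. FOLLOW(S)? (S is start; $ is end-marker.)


$ ∈ FOLLOW(S). For each A -> αBβ: add FIRST(β)\{ε} to FOLLOW(B); if β nullable, add FOLLOW(A).
FOLLOW(S) = {$}


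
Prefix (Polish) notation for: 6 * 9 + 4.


left-to-right (same/higher precedence on left): tree is (+ (* 6 9) 4)
Prefix: + * 6 9 4


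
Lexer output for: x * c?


Scan left to right, longest-match per lexeme
Tokens: ID(x), OP(*), ID(c)


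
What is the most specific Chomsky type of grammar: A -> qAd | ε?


Single nonterminal LHS, but q^n d^n is not regular
Classification: Type 2 (Context-Free)


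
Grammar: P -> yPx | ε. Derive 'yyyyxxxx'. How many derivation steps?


Derivation: P => yPx => yyPxx => yyyPxxx => yyyyPxxxx => yyyyxxxx
Steps: 5


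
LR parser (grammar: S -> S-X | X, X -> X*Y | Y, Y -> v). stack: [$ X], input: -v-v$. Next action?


lookahead ∉ {*} so X won't extend; reduce S -> X
Action: reduce (S -> X)


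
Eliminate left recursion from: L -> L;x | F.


Left-recursive alternatives: L;x; non-recursive: F
Introduce L': L -> FL', L' -> ;xL' | ε


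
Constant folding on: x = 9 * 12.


9 * 12 = 108 at compile time
Optimized: x = 108


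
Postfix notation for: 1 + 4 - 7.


Left to right (same or higher precedence on left)
Postfix: 1 4 + 7 -


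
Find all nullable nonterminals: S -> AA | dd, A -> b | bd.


A nonterminal is nullable iff some alternative derives ε (directly, or every symbol in it is nullable)
Nullable: {}


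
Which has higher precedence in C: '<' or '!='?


'<' is relational (level 7); '!=' is equality (level 6)
Higher level binds tighter
'<' has higher precedence than '!='


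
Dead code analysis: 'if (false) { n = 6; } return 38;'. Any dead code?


condition is constant false, so the whole block is unreachable
Dead: 'if (false) { n = 6; }'


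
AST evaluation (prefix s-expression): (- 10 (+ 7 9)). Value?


Evaluate inner: (+ 7 9) = 16
Evaluate root: (- 10 16) = -6
Result: -6


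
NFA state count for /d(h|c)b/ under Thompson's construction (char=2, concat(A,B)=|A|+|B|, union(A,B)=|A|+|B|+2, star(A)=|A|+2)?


Syntax tree has 4 char leaf(s), 1 union(s), 0 star(s)
chars contribute 4×2 = 8; each union adds +2; each star adds +2
Total: 8 + 2 + 0 = 10 states


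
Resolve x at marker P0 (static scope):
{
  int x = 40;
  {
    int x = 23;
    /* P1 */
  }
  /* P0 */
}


x declared in the same block as P0
x = 40


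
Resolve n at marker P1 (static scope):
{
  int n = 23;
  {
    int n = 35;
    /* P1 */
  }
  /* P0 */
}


n declared in the same block as P1
n = 35


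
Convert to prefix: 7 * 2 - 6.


left-to-right (same/higher precedence on left): tree is (- (* 7 2) 6)
Prefix: - * 7 2 6


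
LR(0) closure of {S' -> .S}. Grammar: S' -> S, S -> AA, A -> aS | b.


Start: S' -> .S
For each item with dot before a nonterminal B, add B -> .γ for every B-production
Closure: [S' -> .S, S -> .AA, A -> .aS, A -> .b]


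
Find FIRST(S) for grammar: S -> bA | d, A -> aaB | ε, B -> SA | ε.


Per alternative of S: FIRST(bA) = {b}; FIRST(d) = {d}
FIRST(S) = {b, d}


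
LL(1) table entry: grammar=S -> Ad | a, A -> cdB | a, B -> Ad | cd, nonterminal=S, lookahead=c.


For [S, c]: 'c' ∈ FIRST(Ad)
Entry: S -> Ad


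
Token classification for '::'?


Pattern: operator symbol
Type: OPERATOR


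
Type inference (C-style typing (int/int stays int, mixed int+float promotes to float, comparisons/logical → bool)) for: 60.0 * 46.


Operand types: float * int
Rule: mixed int/float promotes to float; int/int stays int
Result type: float


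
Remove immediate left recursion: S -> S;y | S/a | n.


Left-recursive alternatives: S;y, S/a; non-recursive: n
Introduce S': S -> nS', S' -> ;yS' | /aS' | ε


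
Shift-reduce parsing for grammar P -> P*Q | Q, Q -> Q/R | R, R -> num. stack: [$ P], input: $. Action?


start symbol P on stack, input exhausted
Action: accept


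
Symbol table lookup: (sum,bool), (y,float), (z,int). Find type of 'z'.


Lookup 'z' → type int


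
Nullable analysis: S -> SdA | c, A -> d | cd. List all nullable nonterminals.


A nonterminal is nullable iff some alternative derives ε (directly, or every symbol in it is nullable)
Nullable: {}


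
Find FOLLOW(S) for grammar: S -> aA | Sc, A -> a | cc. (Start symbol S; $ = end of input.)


$ ∈ FOLLOW(S). For each A -> αBβ: add FIRST(β)\{ε} to FOLLOW(B); if β nullable, add FOLLOW(A).
FOLLOW(S) = {$, c}


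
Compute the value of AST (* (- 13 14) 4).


Evaluate inner: (- 13 14) = -1
Evaluate root: (* -1 4) = -4
Result: -4


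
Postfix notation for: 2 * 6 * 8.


Left to right (same or higher precedence on left)
Postfix: 2 6 * 8 *


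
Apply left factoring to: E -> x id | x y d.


Common prefix: 'x'
Factored: E -> x E', E' -> id | y d


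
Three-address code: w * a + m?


Break into single-operator statements:
t1 = w * a
t2 = t1 + m


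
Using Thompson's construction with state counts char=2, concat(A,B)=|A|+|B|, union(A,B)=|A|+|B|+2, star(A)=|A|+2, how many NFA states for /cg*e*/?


Syntax tree has 3 char leaf(s), 0 union(s), 2 star(s)
chars contribute 3×2 = 6; each union adds +2; each star adds +2
Total: 6 + 0 + 4 = 10 states


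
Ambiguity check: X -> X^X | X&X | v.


'v^v&v' has two parse trees (no precedence encoded between ^ and &)
Ambiguous


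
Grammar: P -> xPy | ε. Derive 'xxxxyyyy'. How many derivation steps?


Derivation: P => xPy => xxPyy => xxxPyyy => xxxxPyyyy => xxxxyyyy
Steps: 5


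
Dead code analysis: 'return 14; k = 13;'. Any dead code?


statement follows a return and is unreachable
Dead: 'k = 13'


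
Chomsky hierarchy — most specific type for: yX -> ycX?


LHS has context (more than one symbol) and |LHS| ≤ |RHS|
Classification: Type 1 (Context-Sensitive)


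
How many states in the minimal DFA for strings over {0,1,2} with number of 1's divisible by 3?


Track (count of 1) mod 3: states 0..2, accept at 0
Minimal DFA: 3 states


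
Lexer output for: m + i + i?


Scan left to right, longest-match per lexeme
Tokens: ID(m), OP(+), ID(i), OP(+), ID(i)


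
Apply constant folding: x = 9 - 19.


9 - 19 = -10 at compile time
Optimized: x = -10


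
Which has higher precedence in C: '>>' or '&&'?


'>>' is shift (level 8); '&&' is logical AND (level 2)
Higher level binds tighter
'>>' has higher precedence than '&&'


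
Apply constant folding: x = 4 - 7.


4 - 7 = -3 at compile time
Optimized: x = -3


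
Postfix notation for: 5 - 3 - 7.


Left to right (same or higher precedence on left)
Postfix: 5 3 - 7 -


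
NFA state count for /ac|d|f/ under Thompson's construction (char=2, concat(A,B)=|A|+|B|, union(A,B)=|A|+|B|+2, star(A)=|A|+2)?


Syntax tree has 4 char leaf(s), 2 union(s), 0 star(s)
chars contribute 4×2 = 8; each union adds +2; each star adds +2
Total: 8 + 4 + 0 = 12 states


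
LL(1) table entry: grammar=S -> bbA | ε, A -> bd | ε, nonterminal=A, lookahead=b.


For [A, b]: 'b' ∈ FIRST(bd)
Entry: A -> bd
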